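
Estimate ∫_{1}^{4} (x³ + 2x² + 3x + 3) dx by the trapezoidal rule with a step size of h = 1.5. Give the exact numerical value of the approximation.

h = (4 − 1)/2 = 1.5.
Nodes x₀,…,x₂ = 1, 2.5, 4.
f(x) = x³ + 2x² + 3x + 3: f₀=9, f₁=38.625, f₂=111.
(h/2)·[f₀ + 2f₁ + f₂] = 0.75·(197.25) = 147.9375.

147.9375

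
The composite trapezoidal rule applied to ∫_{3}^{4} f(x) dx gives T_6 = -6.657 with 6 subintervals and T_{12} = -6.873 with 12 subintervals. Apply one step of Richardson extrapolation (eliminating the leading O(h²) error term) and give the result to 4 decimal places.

R = (4·T_{12} − T_6) / 3 = (4·(-6.873) − (-6.657))/3 = (-20.835)/3 = -6.9450.

-6.9450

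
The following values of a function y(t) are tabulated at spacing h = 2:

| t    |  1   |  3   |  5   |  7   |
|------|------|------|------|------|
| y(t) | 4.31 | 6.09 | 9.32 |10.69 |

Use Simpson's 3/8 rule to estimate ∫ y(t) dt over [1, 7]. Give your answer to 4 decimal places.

h = 2, n = 3.
(3h/8)·[y₀ + 3y₁ + 3y₂ + y₃] = 0.75·(61.23) = 45.9225.

45.9225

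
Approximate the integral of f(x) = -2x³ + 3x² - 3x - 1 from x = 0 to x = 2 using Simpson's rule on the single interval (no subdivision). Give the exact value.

S = (b−a)/6 · [f(0) + 4f(1) + f(2)] = 0.333333·[(-1) + 4·(-3) + (-11)] = -8.

-8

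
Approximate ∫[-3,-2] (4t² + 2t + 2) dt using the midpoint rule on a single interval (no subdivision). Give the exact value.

M = (b−a)·f(-2.5) = 1·(22) = 22.

22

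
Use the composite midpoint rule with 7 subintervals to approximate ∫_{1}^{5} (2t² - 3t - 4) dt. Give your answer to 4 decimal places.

h = (5 − 1)/7 = 0.571429.
Midpoints m₁,…,m₇ = 1.285714, 1.857143, 2.428571, 3, 3.571429, 4.142857, 4.714286.
f(m₁)=-4.551020, f(m₂)=-2.673469, f(m₃)=0.510204, f(m₄)=5, f(m₅)=10.795918, f(m₆)=17.897959, f(m₇)=26.306122.
h·[f(m₁) + f(m₂) + f(m₃) + f(m₄) + f(m₅) + f(m₆) + f(m₇)] = 0.571429·(53.285714) = 30.4490.

30.4490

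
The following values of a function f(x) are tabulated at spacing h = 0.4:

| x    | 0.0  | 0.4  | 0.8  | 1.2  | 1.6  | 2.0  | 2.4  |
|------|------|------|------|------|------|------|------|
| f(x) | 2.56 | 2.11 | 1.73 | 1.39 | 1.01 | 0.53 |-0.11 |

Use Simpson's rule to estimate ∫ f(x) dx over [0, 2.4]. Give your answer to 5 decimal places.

h = 0.4, n = 6.
(h/3)·[y₀ + 4y₁ + 2y₂ + 4y₃ + 2y₄ + 4y₅ + y₆] = 0.133333·(24.05) = 3.20667.

3.20667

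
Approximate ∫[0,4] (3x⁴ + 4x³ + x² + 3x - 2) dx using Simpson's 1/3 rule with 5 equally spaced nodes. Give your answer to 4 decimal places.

h = (4 − 0)/4 = 1.
Nodes x₀,…,x₄ = 0, 1, 2, 3, 4.
f(x) = 3x⁴ + 4x³ + x² + 3x - 2: f₀=-2, f₁=9, f₂=88, f₃=367, f₄=1050.
(h/3)·[f₀ + 4f₁ + 2f₂ + 4f₃ + f₄] = 0.333333·(2728) = 909.3333.

909.3333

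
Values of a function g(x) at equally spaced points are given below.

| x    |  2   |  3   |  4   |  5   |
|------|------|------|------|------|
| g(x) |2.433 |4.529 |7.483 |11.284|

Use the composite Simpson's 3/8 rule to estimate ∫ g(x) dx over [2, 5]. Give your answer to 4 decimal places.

18.6574

h = 1, n = 3.
(3h/8)·[y₀ + 3y₁ + 3y₂ + y₃] = 0.375·(49.753) = 18.6574.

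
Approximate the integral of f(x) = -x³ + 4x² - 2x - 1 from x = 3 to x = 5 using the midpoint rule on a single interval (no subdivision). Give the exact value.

-18

M = (b−a)·f(4) = 2·(-9) = -18.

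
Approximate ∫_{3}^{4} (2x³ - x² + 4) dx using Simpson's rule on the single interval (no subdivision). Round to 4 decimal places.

S = (b−a)/6 · [f(3) + 4f(3.5) + f(4)] = 0.166667·[49 + 4·77.5 + 116] = 79.1667.

79.1667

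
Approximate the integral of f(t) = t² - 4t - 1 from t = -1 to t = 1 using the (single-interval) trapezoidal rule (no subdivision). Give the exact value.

T = (b−a)/2 · [f(-1) + f(1)] = 1·[4 + (-4)] = 0.

0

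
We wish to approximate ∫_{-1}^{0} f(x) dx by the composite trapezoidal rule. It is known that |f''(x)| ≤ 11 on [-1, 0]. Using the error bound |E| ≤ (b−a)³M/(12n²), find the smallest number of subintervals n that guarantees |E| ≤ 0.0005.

Need 11/(12n²) ≤ 0.0005.
n² ≥ 11/(12·0.0005) = 1833.33 ⇒ n ≥ 42.8174, so the smallest n is 43.

43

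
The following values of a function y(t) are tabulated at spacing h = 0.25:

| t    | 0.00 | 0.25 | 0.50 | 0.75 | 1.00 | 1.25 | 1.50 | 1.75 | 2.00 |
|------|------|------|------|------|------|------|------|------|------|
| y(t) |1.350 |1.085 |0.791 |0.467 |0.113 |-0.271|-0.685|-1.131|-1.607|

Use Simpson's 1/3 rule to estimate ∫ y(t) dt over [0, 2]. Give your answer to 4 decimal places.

h = 0.25, n = 8.
(h/3)·[y₀ + 4y₁ + 2y₂ + 4y₃ + 2y₄ + 4y₅ + 2y₆ + 4y₇ + y₈] = 0.083333·(0.781) = 0.0651.

0.0651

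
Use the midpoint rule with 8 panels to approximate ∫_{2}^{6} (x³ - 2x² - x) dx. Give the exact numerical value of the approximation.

164.5

h = (6 − 2)/8 = 0.5.
Midpoints m₁,…,m₈ = 2.25, 2.75, 3.25, 3.75, 4.25, 4.75, 5.25, 5.75.
f(m₁)=-0.984375, f(m₂)=2.921875, f(m₃)=9.953125, f(m₄)=20.859375, f(m₅)=36.390625, f(m₆)=57.296875, f(m₇)=84.328125, f(m₈)=118.234375.
h·[f(m₁) + f(m₂) + f(m₃) + f(m₄) + f(m₅) + f(m₆) + f(m₇) + f(m₈)] = 0.5·(329) = 164.5.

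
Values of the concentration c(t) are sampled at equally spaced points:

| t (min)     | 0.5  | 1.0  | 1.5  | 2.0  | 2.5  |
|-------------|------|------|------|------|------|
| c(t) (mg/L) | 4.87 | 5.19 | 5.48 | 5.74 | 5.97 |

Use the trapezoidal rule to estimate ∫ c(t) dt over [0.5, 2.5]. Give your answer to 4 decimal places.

h = 0.5, n = 4.
(h/2)·[y₀ + 2y₁ + 2y₂ + 2y₃ + y₄] = 0.25·(43.66) = 10.9150.

10.9150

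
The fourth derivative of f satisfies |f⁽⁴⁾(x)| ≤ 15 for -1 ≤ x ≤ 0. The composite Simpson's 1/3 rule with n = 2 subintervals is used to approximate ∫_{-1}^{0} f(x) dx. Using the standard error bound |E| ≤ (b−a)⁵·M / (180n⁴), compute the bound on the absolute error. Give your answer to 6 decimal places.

|E| ≤ (1)⁵·15 / (180·2⁴) = 15/2880 = 0.005208.

0.005208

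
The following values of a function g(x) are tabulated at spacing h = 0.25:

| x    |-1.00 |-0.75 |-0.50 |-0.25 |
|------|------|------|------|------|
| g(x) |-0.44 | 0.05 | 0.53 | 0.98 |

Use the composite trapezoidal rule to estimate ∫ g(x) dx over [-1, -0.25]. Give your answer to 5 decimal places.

0.21250

h = 0.25, n = 3.
(h/2)·[y₀ + 2y₁ + 2y₂ + y₃] = 0.125·(1.70) = 0.21250.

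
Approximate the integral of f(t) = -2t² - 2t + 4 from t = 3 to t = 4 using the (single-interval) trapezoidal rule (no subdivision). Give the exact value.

T = (b−a)/2 · [f(3) + f(4)] = 0.5·[(-20) + (-36)] = -28.

-28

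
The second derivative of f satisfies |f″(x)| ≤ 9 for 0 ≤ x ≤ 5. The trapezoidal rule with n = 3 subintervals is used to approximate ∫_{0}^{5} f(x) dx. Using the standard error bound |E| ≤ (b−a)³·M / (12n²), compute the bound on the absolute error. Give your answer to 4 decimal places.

10.4167

|E| ≤ (5)³·9 / (12·3²) = 1125/108 = 10.4167.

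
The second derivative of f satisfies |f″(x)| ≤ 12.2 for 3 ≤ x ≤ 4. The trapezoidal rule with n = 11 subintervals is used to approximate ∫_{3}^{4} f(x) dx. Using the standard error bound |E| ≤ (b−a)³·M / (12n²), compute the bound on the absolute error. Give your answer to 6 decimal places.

|E| ≤ (1)³·12.2 / (12·11²) = 12.2/1452 = 0.008402.

0.008402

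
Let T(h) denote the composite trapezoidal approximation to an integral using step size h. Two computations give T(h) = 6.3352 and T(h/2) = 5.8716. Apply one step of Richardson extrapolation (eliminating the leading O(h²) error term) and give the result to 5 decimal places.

5.71707

R = (4·T(h/2) − T(h)) / 3 = (4·5.8716 − 6.3352)/3 = (17.1512)/3 = 5.71707.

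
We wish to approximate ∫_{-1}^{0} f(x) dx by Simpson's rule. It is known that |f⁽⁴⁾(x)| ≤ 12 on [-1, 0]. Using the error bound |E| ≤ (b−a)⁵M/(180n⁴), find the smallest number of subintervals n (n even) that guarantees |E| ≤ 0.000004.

Need 12/(180n⁴) ≤ 0.000004.
n⁴ ≥ 12/(180·0.000004) = 16666.7 ⇒ n ≥ 11.3622, so the smallest even n is 12. (n must be even for Simpson's rule.)

12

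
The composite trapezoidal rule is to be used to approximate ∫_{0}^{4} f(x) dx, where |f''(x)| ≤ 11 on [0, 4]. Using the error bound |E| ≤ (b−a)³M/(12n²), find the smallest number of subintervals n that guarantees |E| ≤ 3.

5

Need 704/(12n²) ≤ 3.
n² ≥ 704/(12·3) = 19.5556 ⇒ n ≥ 4.4222, so the smallest n is 5.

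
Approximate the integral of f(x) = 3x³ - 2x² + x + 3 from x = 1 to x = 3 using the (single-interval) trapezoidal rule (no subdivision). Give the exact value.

T = (b−a)/2 · [f(1) + f(3)] = 1·[5 + 69] = 74.

74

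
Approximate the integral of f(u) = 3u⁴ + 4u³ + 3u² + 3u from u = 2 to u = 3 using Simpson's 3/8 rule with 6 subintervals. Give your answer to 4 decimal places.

h = (3 − 2)/6 = 0.166667.
Nodes u₀,…,u₆ = 2, 2.166667, 2.333333, 2.5, 2.666667, 2.833333, 3.
f(u) = 3u⁴ + 4u³ + 3u² + 3u: f₀=98, f₁=127.381944, f₂=163.074074, f₃=205.9375, f₄=256.888889, f₅=316.900463, f₆=387.
(3h/8)·[f₀ + 3f₁ + 3f₂ + 2f₃ + 3f₄ + 3f₅ + f₆] = 0.0625·(3489.611111) = 218.1007.

218.1007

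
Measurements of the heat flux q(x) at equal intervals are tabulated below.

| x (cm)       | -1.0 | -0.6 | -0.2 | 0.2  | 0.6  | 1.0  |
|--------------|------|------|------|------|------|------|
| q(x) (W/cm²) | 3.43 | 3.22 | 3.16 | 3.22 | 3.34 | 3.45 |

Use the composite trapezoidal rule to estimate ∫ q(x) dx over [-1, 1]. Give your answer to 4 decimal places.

6.5520

h = 0.4, n = 5.
(h/2)·[y₀ + 2y₁ + 2y₂ + 2y₃ + 2y₄ + y₅] = 0.2·(32.76) = 6.5520.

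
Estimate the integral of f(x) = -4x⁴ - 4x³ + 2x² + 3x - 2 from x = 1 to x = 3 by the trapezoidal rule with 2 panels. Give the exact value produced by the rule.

h = (3 − 1)/2 = 1.
Nodes x₀,…,x₂ = 1, 2, 3.
f(x) = -4x⁴ - 4x³ + 2x² + 3x - 2: f₀=-5, f₁=-84, f₂=-407.
(h/2)·[f₀ + 2f₁ + f₂] = 0.5·(-580) = -290.

-290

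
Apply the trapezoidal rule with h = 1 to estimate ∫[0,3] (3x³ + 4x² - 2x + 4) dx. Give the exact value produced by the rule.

108.5

h = (3 − 0)/3 = 1.
Nodes x₀,…,x₃ = 0, 1, 2, 3.
f(x) = 3x³ + 4x² - 2x + 4: f₀=4, f₁=9, f₂=40, f₃=115.
(h/2)·[f₀ + 2f₁ + 2f₂ + f₃] = 0.5·(217) = 108.5.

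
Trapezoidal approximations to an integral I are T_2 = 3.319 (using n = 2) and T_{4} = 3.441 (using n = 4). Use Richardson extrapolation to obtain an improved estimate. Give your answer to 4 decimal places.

3.4817

R = (4·T_{4} − T_2) / 3 = (4·3.441 − 3.319)/3 = (10.445)/3 = 3.4817.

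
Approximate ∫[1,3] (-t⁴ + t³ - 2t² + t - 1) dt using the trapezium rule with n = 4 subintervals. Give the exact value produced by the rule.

h = (3 − 1)/4 = 0.5.
Nodes t₀,…,t₄ = 1, 1.5, 2, 2.5, 3.
f(t) = -t⁴ + t³ - 2t² + t - 1: f₀=-2, f₁=-5.6875, f₂=-15, f₃=-34.4375, f₄=-70.
(h/2)·[f₀ + 2f₁ + 2f₂ + 2f₃ + f₄] = 0.25·(-182.25) = -45.5625.

-45.5625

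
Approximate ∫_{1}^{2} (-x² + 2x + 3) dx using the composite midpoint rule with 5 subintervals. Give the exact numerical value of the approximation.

3.67

h = (2 − 1)/5 = 0.2.
Midpoints m₁,…,m₅ = 1.1, 1.3, 1.5, 1.7, 1.9.
f(m₁)=3.99, f(m₂)=3.91, f(m₃)=3.75, f(m₄)=3.51, f(m₅)=3.19.
h·[f(m₁) + f(m₂) + f(m₃) + f(m₄) + f(m₅)] = 0.2·(18.35) = 3.67.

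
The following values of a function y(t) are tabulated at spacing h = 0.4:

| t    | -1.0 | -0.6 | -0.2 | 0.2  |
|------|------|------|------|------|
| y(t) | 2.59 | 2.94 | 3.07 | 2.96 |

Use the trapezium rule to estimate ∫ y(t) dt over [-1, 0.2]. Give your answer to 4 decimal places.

3.5140

h = 0.4, n = 3.
(h/2)·[y₀ + 2y₁ + 2y₂ + y₃] = 0.2·(17.57) = 3.5140.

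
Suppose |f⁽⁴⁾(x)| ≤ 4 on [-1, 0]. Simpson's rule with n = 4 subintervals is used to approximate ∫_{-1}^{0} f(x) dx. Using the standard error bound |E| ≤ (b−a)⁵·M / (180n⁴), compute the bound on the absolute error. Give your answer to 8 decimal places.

|E| ≤ (1)⁵·4 / (180·4⁴) = 4/46080 = 0.00008681.

0.00008681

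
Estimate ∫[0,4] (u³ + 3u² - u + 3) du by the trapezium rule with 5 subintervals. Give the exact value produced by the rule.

135.84

h = (4 − 0)/5 = 0.8.
Nodes u₀,…,u₅ = 0, 0.8, 1.6, 2.4, 3.2, 4.
f(u) = u³ + 3u² - u + 3: f₀=3, f₁=4.632, f₂=13.176, f₃=31.704, f₄=63.288, f₅=111.
(h/2)·[f₀ + 2f₁ + 2f₂ + 2f₃ + 2f₄ + f₅] = 0.4·(339.6) = 135.84.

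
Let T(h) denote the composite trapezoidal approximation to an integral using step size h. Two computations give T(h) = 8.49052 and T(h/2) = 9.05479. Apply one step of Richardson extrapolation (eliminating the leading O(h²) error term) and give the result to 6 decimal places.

R = (4·T(h/2) − T(h)) / 3 = (4·9.05479 − 8.49052)/3 = (27.72864)/3 = 9.242880.

9.242880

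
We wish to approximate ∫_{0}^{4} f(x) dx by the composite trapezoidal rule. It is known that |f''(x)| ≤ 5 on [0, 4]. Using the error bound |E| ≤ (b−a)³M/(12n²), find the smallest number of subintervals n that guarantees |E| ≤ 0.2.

Need 320/(12n²) ≤ 0.2.
n² ≥ 320/(12·0.2) = 133.333 ⇒ n ≥ 11.5470, so the smallest n is 12.

12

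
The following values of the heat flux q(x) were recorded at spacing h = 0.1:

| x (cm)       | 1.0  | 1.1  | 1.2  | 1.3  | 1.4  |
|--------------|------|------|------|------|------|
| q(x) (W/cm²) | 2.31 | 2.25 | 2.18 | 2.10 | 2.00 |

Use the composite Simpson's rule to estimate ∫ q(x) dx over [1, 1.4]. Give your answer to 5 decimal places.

h = 0.1, n = 4.
(h/3)·[y₀ + 4y₁ + 2y₂ + 4y₃ + y₄] = 0.033333·(26.07) = 0.86900.

0.86900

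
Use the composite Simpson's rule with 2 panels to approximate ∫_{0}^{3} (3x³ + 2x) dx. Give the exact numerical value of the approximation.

69.75

h = (3 − 0)/2 = 1.5.
Nodes x₀,…,x₂ = 0, 1.5, 3.
f(x) = 3x³ + 2x: f₀=0, f₁=13.125, f₂=87.
(h/3)·[f₀ + 4f₁ + f₂] = 0.5·(139.5) = 69.75.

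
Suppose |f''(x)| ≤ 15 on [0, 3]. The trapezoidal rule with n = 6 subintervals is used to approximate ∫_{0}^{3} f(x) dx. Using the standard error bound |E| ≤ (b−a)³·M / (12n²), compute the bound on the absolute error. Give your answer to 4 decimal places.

0.9375

|E| ≤ (3)³·15 / (12·6²) = 405/432 = 0.9375.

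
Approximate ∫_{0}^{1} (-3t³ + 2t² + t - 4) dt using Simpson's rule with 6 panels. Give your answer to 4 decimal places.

h = (1 − 0)/6 = 0.166667.
Nodes t₀,…,t₆ = 0, 0.166667, 0.333333, 0.5, 0.666667, 0.833333, 1.
f(t) = -3t³ + 2t² + t - 4: f₀=-4, f₁=-3.791667, f₂=-3.555556, f₃=-3.375, f₄=-3.333333, f₅=-3.513889, f₆=-4.
(h/3)·[f₀ + 4f₁ + 2f₂ + 4f₃ + 2f₄ + 4f₅ + f₆] = 0.055556·(-64.5) = -3.5833.

-3.5833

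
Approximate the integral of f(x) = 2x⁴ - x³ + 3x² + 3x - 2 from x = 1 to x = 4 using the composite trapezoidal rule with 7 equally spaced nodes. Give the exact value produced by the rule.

434.875

h = (4 − 1)/6 = 0.5.
Nodes x₀,…,x₆ = 1, 1.5, 2, 2.5, 3, 3.5, 4.
f(x) = 2x⁴ - x³ + 3x² + 3x - 2: f₀=5, f₁=16, f₂=40, f₃=86.75, f₄=169, f₅=302.5, f₆=506.
(h/2)·[f₀ + 2f₁ + 2f₂ + 2f₃ + 2f₄ + 2f₅ + f₆] = 0.25·(1739.5) = 434.875.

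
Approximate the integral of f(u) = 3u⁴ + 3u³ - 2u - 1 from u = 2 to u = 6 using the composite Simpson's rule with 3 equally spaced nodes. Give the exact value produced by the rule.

h = (6 − 2)/2 = 2.
Nodes u₀,…,u₂ = 2, 4, 6.
f(u) = 3u⁴ + 3u³ - 2u - 1: f₀=67, f₁=951, f₂=4523.
(h/3)·[f₀ + 4f₁ + f₂] = 0.666667·(8394) = 5596.

5596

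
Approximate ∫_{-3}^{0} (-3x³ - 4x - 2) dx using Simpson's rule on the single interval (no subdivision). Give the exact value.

72.75

S = (b−a)/6 · [f(-3) + 4f(-1.5) + f(0)] = 0.5·[91 + 4·14.125 + (-2)] = 72.75.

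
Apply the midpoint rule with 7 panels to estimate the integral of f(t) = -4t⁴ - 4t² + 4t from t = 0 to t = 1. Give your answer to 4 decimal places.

h = (1 − 0)/7 = 0.142857.
Midpoints m₁,…,m₇ = 0.071429, 0.214286, 0.357143, 0.5, 0.642857, 0.785714, 0.928571.
f(m₁)=0.265202, f(m₂)=0.665035, f(m₃)=0.853290, f(m₄)=0.75, f(m₅)=0.235214, f(m₆)=-0.851000, f(m₇)=-2.708559.
h·[f(m₁) + f(m₂) + f(m₃) + f(m₄) + f(m₅) + f(m₆) + f(m₇)] = 0.142857·(-0.790816) = -0.1130.

-0.1130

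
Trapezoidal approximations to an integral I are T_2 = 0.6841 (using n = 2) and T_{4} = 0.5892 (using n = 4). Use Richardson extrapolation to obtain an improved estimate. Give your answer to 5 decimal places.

0.55757

R = (4·T_{4} − T_2) / 3 = (4·0.5892 − 0.6841)/3 = (1.6727)/3 = 0.55757.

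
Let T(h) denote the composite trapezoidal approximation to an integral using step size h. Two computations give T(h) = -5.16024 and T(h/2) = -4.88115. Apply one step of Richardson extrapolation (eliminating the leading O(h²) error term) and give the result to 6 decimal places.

-4.788120

R = (4·T(h/2) − T(h)) / 3 = (4·(-4.88115) − (-5.16024))/3 = (-14.36436)/3 = -4.788120.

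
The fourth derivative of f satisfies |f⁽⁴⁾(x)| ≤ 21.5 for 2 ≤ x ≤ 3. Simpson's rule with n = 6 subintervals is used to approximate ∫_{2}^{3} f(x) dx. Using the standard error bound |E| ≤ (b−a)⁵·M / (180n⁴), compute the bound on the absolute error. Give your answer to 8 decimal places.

0.00009216

|E| ≤ (1)⁵·21.5 / (180·6⁴) = 21.5/233280 = 0.00009216.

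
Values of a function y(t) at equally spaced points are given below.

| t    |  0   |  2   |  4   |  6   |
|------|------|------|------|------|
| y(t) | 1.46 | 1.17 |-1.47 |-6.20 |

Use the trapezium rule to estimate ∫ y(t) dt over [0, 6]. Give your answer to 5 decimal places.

h = 2, n = 3.
(h/2)·[y₀ + 2y₁ + 2y₂ + y₃] = 1·(-5.34) = -5.34000.

-5.34000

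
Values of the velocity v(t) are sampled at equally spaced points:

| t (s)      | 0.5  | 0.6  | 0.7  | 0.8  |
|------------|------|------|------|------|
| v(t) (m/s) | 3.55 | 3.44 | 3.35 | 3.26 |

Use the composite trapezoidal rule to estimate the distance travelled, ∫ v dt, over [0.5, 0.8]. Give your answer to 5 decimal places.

h = 0.1, n = 3.
(h/2)·[y₀ + 2y₁ + 2y₂ + y₃] = 0.05·(20.39) = 1.01950.

1.01950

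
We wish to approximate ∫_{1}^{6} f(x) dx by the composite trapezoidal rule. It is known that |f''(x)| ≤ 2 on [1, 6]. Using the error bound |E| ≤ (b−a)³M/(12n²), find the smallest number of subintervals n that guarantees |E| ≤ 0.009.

Need 250/(12n²) ≤ 0.009.
n² ≥ 250/(12·0.009) = 2314.81 ⇒ n ≥ 48.1125, so the smallest n is 49.

49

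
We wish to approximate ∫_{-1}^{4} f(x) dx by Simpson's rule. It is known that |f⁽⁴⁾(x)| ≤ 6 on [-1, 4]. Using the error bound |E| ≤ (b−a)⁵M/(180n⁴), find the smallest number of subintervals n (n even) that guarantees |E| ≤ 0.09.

Need 18750/(180n⁴) ≤ 0.09.
n⁴ ≥ 18750/(180·0.09) = 1157.41 ⇒ n ≥ 5.8327, so the smallest even n is 6. (n must be even for Simpson's rule.)

6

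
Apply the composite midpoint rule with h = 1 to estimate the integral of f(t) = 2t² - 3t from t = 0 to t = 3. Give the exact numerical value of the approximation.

4

h = (3 − 0)/3 = 1.
Midpoints m₁,…,m₃ = 0.5, 1.5, 2.5.
f(m₁)=-1, f(m₂)=0, f(m₃)=5.
h·[f(m₁) + f(m₂) + f(m₃)] = 1·(4) = 4.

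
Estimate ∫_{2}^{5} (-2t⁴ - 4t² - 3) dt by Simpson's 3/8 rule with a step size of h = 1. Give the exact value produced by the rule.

h = (5 − 2)/3 = 1.
Nodes t₀,…,t₃ = 2, 3, 4, 5.
f(t) = -2t⁴ - 4t² - 3: f₀=-51, f₁=-201, f₂=-579, f₃=-1353.
(3h/8)·[f₀ + 3f₁ + 3f₂ + f₃] = 0.375·(-3744) = -1404.

-1404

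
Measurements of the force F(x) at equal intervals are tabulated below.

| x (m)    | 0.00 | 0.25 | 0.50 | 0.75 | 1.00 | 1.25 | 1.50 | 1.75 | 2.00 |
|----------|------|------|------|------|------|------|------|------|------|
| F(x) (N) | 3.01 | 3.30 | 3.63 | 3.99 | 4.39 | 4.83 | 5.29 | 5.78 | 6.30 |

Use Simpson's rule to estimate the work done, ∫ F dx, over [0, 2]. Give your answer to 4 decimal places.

h = 0.25, n = 8.
(h/3)·[y₀ + 4y₁ + 2y₂ + 4y₃ + 2y₄ + 4y₅ + 2y₆ + 4y₇ + y₈] = 0.083333·(107.53) = 8.9608.

8.9608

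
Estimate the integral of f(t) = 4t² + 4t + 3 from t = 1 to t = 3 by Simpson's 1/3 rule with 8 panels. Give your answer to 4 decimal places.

56.6667

h = (3 − 1)/8 = 0.25.
Nodes t₀,…,t₈ = 1, 1.25, 1.5, 1.75, 2, 2.25, 2.5, 2.75, 3.
f(t) = 4t² + 4t + 3: f₀=11, f₁=14.25, f₂=18, f₃=22.25, f₄=27, f₅=32.25, f₆=38, f₇=44.25, f₈=51.
(h/3)·[f₀ + 4f₁ + 2f₂ + 4f₃ + 2f₄ + 4f₅ + 2f₆ + 4f₇ + f₈] = 0.083333·(680) = 56.6667.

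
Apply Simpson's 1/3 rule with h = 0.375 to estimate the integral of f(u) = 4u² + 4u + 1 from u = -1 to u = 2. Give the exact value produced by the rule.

h = (2 − (-1))/8 = 0.375.
Nodes u₀,…,u₈ = -1, -0.625, -0.25, 0.125, 0.5, 0.875, 1.25, 1.625, 2.
f(u) = 4u² + 4u + 1: f₀=1, f₁=0.0625, f₂=0.25, f₃=1.5625, f₄=4, f₅=7.5625, f₆=12.25, f₇=18.0625, f₈=25.
(h/3)·[f₀ + 4f₁ + 2f₂ + 4f₃ + 2f₄ + 4f₅ + 2f₆ + 4f₇ + f₈] = 0.125·(168) = 21.

21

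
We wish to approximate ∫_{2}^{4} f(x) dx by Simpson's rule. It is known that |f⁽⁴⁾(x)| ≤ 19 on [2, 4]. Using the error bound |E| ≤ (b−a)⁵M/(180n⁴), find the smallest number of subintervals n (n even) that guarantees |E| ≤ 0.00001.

26

Need 608/(180n⁴) ≤ 0.00001.
n⁴ ≥ 608/(180·0.00001) = 337778 ⇒ n ≥ 24.1078, so the smallest even n is 26. (n must be even for Simpson's rule.)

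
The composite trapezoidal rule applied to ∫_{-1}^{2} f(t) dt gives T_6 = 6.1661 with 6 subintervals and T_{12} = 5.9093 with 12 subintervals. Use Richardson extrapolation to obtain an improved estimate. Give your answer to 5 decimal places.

R = (4·T_{12} − T_6) / 3 = (4·5.9093 − 6.1661)/3 = (17.4711)/3 = 5.82370.

5.82370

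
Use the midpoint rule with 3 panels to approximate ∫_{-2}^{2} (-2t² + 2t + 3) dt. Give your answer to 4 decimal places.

2.5185

h = (2 − (-2))/3 = 1.333333.
Midpoints m₁,…,m₃ = -1.333333, 0, 1.333333.
f(m₁)=-3.222222, f(m₂)=3, f(m₃)=2.111111.
h·[f(m₁) + f(m₂) + f(m₃)] = 1.333333·(1.888889) = 2.5185.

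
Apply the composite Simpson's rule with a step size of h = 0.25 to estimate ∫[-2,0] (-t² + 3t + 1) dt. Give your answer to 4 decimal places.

h = (0 − (-2))/8 = 0.25.
Nodes t₀,…,t₈ = -2, -1.75, -1.5, -1.25, -1, -0.75, -0.5, -0.25, 0.
f(t) = -t² + 3t + 1: f₀=-9, f₁=-7.3125, f₂=-5.75, f₃=-4.3125, f₄=-3, f₅=-1.8125, f₆=-0.75, f₇=0.1875, f₈=1.
(h/3)·[f₀ + 4f₁ + 2f₂ + 4f₃ + 2f₄ + 4f₅ + 2f₆ + 4f₇ + f₈] = 0.083333·(-80) = -6.6667.

-6.6667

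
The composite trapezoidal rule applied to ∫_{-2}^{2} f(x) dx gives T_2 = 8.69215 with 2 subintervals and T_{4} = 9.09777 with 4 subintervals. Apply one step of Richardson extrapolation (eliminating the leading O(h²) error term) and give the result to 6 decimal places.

9.232977

R = (4·T_{4} − T_2) / 3 = (4·9.09777 − 8.69215)/3 = (27.69893)/3 = 9.232977.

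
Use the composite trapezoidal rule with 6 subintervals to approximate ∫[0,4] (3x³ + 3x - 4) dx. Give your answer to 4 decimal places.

205.3333

h = (4 − 0)/6 = 0.666667.
Nodes x₀,…,x₆ = 0, 0.666667, 1.333333, 2, 2.666667, 3.333333, 4.
f(x) = 3x³ + 3x - 4: f₀=-4, f₁=-1.111111, f₂=7.111111, f₃=26, f₄=60.888889, f₅=117.111111, f₆=200.
(h/2)·[f₀ + 2f₁ + 2f₂ + 2f₃ + 2f₄ + 2f₅ + f₆] = 0.333333·(616) = 205.3333.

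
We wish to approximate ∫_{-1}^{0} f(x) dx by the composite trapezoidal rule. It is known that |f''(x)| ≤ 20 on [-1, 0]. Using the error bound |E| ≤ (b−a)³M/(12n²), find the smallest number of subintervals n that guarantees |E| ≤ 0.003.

Need 20/(12n²) ≤ 0.003.
n² ≥ 20/(12·0.003) = 555.556 ⇒ n ≥ 23.5702, so the smallest n is 24.

24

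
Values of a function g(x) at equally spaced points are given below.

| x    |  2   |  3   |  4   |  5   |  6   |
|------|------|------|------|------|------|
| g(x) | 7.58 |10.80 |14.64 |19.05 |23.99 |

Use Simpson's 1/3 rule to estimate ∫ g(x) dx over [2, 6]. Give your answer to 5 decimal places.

60.08333

h = 1, n = 4.
(h/3)·[y₀ + 4y₁ + 2y₂ + 4y₃ + y₄] = 0.333333·(180.25) = 60.08333.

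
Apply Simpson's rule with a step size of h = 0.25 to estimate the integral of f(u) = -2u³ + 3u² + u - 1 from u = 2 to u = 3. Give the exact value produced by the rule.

h = (3 − 2)/4 = 0.25.
Nodes u₀,…,u₄ = 2, 2.25, 2.5, 2.75, 3.
f(u) = -2u³ + 3u² + u - 1: f₀=-3, f₁=-6.34375, f₂=-11, f₃=-17.15625, f₄=-25.
(h/3)·[f₀ + 4f₁ + 2f₂ + 4f₃ + f₄] = 0.083333·(-144) = -12.

-12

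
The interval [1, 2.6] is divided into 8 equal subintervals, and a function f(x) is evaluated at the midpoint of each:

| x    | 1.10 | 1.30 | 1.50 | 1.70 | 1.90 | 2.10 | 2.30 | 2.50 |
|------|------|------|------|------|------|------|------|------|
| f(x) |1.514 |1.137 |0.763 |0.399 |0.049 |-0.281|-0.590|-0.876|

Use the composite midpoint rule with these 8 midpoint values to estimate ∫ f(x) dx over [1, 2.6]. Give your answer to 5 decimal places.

0.42300

h = 0.2, n = 8.
h·[y(m₁) + y(m₂) + y(m₃) + y(m₄) + y(m₅) + y(m₆) + y(m₇) + y(m₈)] = 0.2·(2.115) = 0.42300.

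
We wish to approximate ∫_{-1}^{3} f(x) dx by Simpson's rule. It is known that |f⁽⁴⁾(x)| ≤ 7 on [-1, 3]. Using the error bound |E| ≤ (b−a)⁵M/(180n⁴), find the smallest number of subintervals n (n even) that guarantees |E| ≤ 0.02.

8

Need 7168/(180n⁴) ≤ 0.02.
n⁴ ≥ 7168/(180·0.02) = 1991.11 ⇒ n ≥ 6.6800, so the smallest even n is 8. (n must be even for Simpson's rule.)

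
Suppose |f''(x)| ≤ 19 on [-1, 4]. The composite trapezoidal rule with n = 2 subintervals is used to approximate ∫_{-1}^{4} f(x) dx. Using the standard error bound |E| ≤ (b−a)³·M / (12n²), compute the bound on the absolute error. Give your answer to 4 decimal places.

|E| ≤ (5)³·19 / (12·2²) = 2375/48 = 49.4792.

49.4792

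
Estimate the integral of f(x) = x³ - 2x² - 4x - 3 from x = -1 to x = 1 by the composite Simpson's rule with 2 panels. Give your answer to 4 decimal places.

h = (1 − (-1))/2 = 1.
Nodes x₀,…,x₂ = -1, 0, 1.
f(x) = x³ - 2x² - 4x - 3: f₀=-2, f₁=-3, f₂=-8.
(h/3)·[f₀ + 4f₁ + f₂] = 0.333333·(-22) = -7.3333.

-7.3333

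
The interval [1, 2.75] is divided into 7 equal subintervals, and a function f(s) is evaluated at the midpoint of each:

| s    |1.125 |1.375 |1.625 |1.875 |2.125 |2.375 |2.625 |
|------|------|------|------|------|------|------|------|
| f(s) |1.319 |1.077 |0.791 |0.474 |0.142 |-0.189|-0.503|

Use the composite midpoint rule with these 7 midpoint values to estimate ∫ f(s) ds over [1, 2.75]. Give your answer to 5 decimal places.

h = 0.25, n = 7.
h·[y(m₁) + y(m₂) + y(m₃) + y(m₄) + y(m₅) + y(m₆) + y(m₇)] = 0.25·(3.111) = 0.77775.

0.77775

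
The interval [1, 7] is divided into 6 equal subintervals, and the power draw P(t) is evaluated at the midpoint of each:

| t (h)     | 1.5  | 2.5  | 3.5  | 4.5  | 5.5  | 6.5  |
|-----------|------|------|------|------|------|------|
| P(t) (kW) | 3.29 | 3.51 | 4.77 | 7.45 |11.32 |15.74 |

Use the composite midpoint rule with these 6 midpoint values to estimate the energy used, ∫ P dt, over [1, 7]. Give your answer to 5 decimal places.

h = 1, n = 6.
h·[y(m₁) + y(m₂) + y(m₃) + y(m₄) + y(m₅) + y(m₆)] = 1·(46.08) = 46.08000.

46.08000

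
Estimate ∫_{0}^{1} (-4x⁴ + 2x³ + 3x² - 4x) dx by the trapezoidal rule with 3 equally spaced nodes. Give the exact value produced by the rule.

h = (1 − 0)/2 = 0.5.
Nodes x₀,…,x₂ = 0, 0.5, 1.
f(x) = -4x⁴ + 2x³ + 3x² - 4x: f₀=0, f₁=-1.25, f₂=-3.
(h/2)·[f₀ + 2f₁ + f₂] = 0.25·(-5.5) = -1.375.

-1.375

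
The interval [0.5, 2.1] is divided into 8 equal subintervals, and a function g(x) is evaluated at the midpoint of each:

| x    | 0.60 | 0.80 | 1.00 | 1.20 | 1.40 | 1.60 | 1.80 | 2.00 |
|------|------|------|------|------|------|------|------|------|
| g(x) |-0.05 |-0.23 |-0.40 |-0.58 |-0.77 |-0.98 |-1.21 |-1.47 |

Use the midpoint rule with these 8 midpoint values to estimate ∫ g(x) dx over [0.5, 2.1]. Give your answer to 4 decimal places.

-1.1380

h = 0.2, n = 8.
h·[y(m₁) + y(m₂) + y(m₃) + y(m₄) + y(m₅) + y(m₆) + y(m₇) + y(m₈)] = 0.2·(-5.69) = -1.1380.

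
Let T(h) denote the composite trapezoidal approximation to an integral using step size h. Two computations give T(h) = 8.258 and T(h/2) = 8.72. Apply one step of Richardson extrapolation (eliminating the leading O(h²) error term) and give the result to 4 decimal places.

8.8740

R = (4·T(h/2) − T(h)) / 3 = (4·8.72 − 8.258)/3 = (26.622)/3 = 8.8740.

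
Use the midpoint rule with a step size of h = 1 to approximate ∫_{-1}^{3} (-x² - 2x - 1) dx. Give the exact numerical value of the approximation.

-21

h = (3 − (-1))/4 = 1.
Midpoints m₁,…,m₄ = -0.5, 0.5, 1.5, 2.5.
f(m₁)=-0.25, f(m₂)=-2.25, f(m₃)=-6.25, f(m₄)=-12.25.
h·[f(m₁) + f(m₂) + f(m₃) + f(m₄)] = 1·(-21) = -21.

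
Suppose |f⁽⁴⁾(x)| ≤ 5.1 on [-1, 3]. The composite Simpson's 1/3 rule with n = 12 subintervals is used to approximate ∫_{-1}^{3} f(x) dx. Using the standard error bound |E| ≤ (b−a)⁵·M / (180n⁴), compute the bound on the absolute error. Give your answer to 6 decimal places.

|E| ≤ (4)⁵·5.1 / (180·12⁴) = 5222.4/3732480 = 0.001399.

0.001399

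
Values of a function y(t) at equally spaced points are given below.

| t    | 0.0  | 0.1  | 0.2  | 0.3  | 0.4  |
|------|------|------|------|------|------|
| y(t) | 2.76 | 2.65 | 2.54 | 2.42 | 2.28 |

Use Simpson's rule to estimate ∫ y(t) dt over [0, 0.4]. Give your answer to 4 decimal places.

h = 0.1, n = 4.
(h/3)·[y₀ + 4y₁ + 2y₂ + 4y₃ + y₄] = 0.033333·(30.40) = 1.0133.

1.0133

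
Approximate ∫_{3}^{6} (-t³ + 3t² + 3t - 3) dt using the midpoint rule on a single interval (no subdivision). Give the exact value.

M = (b−a)·f(4.5) = 3·(-19.875) = -59.625.

-59.625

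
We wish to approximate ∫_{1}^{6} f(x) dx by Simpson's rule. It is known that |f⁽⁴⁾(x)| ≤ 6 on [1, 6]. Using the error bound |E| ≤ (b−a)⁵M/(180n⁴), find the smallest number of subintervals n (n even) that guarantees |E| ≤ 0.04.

Need 18750/(180n⁴) ≤ 0.04.
n⁴ ≥ 18750/(180·0.04) = 2604.17 ⇒ n ≥ 7.1436, so the smallest even n is 8. (n must be even for Simpson's rule.)

8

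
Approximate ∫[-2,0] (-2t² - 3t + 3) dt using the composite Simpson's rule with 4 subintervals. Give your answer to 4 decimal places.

h = (0 − (-2))/4 = 0.5.
Nodes t₀,…,t₄ = -2, -1.5, -1, -0.5, 0.
f(t) = -2t² - 3t + 3: f₀=1, f₁=3, f₂=4, f₃=4, f₄=3.
(h/3)·[f₀ + 4f₁ + 2f₂ + 4f₃ + f₄] = 0.166667·(40) = 6.6667.

6.6667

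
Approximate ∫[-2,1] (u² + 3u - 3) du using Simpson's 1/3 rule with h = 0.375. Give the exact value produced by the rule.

-10.5

h = (1 − (-2))/8 = 0.375.
Nodes u₀,…,u₈ = -2, -1.625, -1.25, -0.875, -0.5, -0.125, 0.25, 0.625, 1.
f(u) = u² + 3u - 3: f₀=-5, f₁=-5.234375, f₂=-5.1875, f₃=-4.859375, f₄=-4.25, f₅=-3.359375, f₆=-2.1875, f₇=-0.734375, f₈=1.
(h/3)·[f₀ + 4f₁ + 2f₂ + 4f₃ + 2f₄ + 4f₅ + 2f₆ + 4f₇ + f₈] = 0.125·(-84) = -10.5.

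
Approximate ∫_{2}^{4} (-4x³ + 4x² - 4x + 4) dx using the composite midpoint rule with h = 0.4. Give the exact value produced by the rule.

h = (4 − 2)/5 = 0.4.
Midpoints m₁,…,m₅ = 2.2, 2.6, 3, 3.4, 3.8.
f(m₁)=-28.032, f(m₂)=-49.664, f(m₃)=-80, f(m₄)=-120.576, f(m₅)=-172.928.
h·[f(m₁) + f(m₂) + f(m₃) + f(m₄) + f(m₅)] = 0.4·(-451.2) = -180.48.

-180.48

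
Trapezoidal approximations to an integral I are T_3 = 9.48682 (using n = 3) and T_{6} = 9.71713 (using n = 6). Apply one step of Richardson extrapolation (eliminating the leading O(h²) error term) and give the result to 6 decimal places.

R = (4·T_{6} − T_3) / 3 = (4·9.71713 − 9.48682)/3 = (29.38170)/3 = 9.793900.

9.793900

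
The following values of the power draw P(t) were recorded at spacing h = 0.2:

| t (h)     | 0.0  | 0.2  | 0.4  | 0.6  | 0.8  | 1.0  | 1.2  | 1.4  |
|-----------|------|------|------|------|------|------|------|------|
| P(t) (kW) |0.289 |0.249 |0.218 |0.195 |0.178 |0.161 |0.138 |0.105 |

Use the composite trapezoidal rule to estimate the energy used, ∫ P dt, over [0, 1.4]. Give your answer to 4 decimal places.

h = 0.2, n = 7.
(h/2)·[y₀ + 2y₁ + 2y₂ + 2y₃ + 2y₄ + 2y₅ + 2y₆ + y₇] = 0.1·(2.672) = 0.2672.

0.2672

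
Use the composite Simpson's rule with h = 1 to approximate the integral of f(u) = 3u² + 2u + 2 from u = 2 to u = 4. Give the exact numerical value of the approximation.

72

h = (4 − 2)/2 = 1.
Nodes u₀,…,u₂ = 2, 3, 4.
f(u) = 3u² + 2u + 2: f₀=18, f₁=35, f₂=58.
(h/3)·[f₀ + 4f₁ + f₂] = 0.333333·(216) = 72.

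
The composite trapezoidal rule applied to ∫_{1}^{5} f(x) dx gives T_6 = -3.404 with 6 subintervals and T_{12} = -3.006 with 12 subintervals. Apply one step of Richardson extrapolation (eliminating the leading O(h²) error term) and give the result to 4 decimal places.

-2.8733

R = (4·T_{12} − T_6) / 3 = (4·(-3.006) − (-3.404))/3 = (-8.620)/3 = -2.8733.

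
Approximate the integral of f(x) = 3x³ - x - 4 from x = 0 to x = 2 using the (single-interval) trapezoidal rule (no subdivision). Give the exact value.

T = (b−a)/2 · [f(0) + f(2)] = 1·[(-4) + 18] = 14.

14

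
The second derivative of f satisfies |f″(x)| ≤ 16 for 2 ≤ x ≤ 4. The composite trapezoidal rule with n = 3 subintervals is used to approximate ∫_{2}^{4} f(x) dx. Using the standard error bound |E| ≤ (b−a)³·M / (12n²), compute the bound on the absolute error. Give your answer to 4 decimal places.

1.1852

|E| ≤ (2)³·16 / (12·3²) = 128/108 = 1.1852.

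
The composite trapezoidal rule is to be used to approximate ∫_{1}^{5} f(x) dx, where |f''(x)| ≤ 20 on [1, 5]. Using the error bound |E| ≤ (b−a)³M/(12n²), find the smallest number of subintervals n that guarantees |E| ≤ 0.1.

33

Need 1280/(12n²) ≤ 0.1.
n² ≥ 1280/(12·0.1) = 1066.67 ⇒ n ≥ 32.6599, so the smallest n is 33.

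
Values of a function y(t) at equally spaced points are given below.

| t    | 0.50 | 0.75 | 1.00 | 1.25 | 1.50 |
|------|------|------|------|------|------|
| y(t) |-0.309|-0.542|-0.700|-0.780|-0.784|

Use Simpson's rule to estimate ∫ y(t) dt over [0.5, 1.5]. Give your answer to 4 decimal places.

h = 0.25, n = 4.
(h/3)·[y₀ + 4y₁ + 2y₂ + 4y₃ + y₄] = 0.083333·(-7.781) = -0.6484.

-0.6484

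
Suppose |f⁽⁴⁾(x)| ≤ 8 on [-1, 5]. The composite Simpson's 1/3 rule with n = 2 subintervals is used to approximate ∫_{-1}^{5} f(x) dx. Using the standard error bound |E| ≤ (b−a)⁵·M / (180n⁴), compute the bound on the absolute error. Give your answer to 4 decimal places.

|E| ≤ (6)⁵·8 / (180·2⁴) = 62208/2880 = 21.6000.

21.6000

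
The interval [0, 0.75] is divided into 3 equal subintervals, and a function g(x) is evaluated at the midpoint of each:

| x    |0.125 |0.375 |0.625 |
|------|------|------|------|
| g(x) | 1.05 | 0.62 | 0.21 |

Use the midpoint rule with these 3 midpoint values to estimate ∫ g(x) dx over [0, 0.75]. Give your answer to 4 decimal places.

h = 0.25, n = 3.
h·[y(m₁) + y(m₂) + y(m₃)] = 0.25·(1.88) = 0.4700.

0.4700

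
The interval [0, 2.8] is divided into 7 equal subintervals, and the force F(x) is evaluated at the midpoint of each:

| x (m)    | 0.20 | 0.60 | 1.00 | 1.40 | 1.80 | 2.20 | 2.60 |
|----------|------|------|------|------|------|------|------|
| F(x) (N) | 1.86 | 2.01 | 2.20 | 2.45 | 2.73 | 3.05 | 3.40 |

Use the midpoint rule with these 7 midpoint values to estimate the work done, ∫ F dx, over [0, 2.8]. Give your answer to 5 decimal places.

h = 0.4, n = 7.
h·[y(m₁) + y(m₂) + y(m₃) + y(m₄) + y(m₅) + y(m₆) + y(m₇)] = 0.4·(17.70) = 7.08000.

7.08000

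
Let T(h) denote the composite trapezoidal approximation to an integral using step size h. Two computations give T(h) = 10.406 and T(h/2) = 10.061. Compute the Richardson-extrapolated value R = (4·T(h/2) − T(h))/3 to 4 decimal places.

R = (4·T(h/2) − T(h)) / 3 = (4·10.061 − 10.406)/3 = (29.838)/3 = 9.9460.

9.9460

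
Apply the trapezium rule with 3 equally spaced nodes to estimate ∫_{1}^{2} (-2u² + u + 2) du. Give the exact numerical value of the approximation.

-1.25

h = (2 − 1)/2 = 0.5.
Nodes u₀,…,u₂ = 1, 1.5, 2.
f(u) = -2u² + u + 2: f₀=1, f₁=-1, f₂=-4.
(h/2)·[f₀ + 2f₁ + f₂] = 0.25·(-5) = -1.25.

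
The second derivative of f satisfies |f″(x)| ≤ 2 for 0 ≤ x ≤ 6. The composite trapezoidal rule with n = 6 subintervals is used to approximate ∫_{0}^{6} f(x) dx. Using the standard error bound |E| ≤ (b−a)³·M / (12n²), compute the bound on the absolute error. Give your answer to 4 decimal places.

1.0000

|E| ≤ (6)³·2 / (12·6²) = 432/432 = 1.0000.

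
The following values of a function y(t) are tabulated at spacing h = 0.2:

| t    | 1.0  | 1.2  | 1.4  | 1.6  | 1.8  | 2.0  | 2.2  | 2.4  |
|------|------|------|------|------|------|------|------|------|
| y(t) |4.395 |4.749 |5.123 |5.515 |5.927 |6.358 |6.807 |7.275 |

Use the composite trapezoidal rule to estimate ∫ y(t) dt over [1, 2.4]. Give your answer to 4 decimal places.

8.0628

h = 0.2, n = 7.
(h/2)·[y₀ + 2y₁ + 2y₂ + 2y₃ + 2y₄ + 2y₅ + 2y₆ + y₇] = 0.1·(80.628) = 8.0628.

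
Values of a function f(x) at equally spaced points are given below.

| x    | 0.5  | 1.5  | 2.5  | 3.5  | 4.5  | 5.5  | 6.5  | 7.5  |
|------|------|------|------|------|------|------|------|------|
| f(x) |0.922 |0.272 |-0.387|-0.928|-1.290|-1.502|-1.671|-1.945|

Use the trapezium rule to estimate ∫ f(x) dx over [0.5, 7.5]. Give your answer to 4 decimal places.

h = 1, n = 7.
(h/2)·[y₀ + 2y₁ + 2y₂ + 2y₃ + 2y₄ + 2y₅ + 2y₆ + y₇] = 0.5·(-12.035) = -6.0175.

-6.0175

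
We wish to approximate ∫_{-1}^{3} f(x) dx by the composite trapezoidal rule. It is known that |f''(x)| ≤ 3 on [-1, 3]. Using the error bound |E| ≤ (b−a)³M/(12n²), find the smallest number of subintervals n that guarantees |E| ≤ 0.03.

24

Need 192/(12n²) ≤ 0.03.
n² ≥ 192/(12·0.03) = 533.333 ⇒ n ≥ 23.0940, so the smallest n is 24.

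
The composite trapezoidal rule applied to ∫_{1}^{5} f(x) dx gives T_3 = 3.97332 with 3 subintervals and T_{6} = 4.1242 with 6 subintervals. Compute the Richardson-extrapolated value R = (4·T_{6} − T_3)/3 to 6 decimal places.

R = (4·T_{6} − T_3) / 3 = (4·4.1242 − 3.97332)/3 = (12.52348)/3 = 4.174493.

4.174493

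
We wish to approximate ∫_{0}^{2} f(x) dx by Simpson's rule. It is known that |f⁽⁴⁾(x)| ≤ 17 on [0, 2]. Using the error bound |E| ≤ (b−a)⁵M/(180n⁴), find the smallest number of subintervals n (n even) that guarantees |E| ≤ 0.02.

4

Need 544/(180n⁴) ≤ 0.02.
n⁴ ≥ 544/(180·0.02) = 151.111 ⇒ n ≥ 3.5061, so the smallest even n is 4. (n must be even for Simpson's rule.)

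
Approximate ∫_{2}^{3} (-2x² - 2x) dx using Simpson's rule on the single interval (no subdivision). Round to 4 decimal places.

S = (b−a)/6 · [f(2) + 4f(2.5) + f(3)] = 0.166667·[(-12) + 4·(-17.5) + (-24)] = -17.6667.

-17.6667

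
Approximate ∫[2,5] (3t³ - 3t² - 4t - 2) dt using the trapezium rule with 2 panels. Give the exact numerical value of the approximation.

h = (5 − 2)/2 = 1.5.
Nodes t₀,…,t₂ = 2, 3.5, 5.
f(t) = 3t³ - 3t² - 4t - 2: f₀=2, f₁=75.875, f₂=278.
(h/2)·[f₀ + 2f₁ + f₂] = 0.75·(431.75) = 323.8125.

323.8125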